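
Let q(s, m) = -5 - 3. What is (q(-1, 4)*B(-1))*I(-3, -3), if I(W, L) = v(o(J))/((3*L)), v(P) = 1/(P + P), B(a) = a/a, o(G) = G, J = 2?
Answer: 2/9 ≈ 0.22222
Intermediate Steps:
B(a) = 1
v(P) = 1/(2*P)
q(s, m) = -8
I(W, L) = 1/(12*L) (I(W, L) = ((½)/2)/((3*L)) = ((½)*(½))*(1/(3*L)) = (1/(3*L))/4 = 1/(12*L))
(q(-1, 4)*B(-1))*I(-3, -3) = (-8*1)*((1/12)/(-3)) = -2*(-1)/(3*3) = -8*(-1/36) = 2/9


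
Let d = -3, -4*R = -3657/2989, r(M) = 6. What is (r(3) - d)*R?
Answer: 32913/11956 ≈ 2.7528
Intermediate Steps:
R = 3657/11956 (R = -(-3657)/(4*2989) = -¼*(-3657/2989) = 3657/11956 ≈ 0.30587)
(r(3) - d)*R = (6 - 1*(-3))*(3657/11956) = (6 + 3)*(3657/11956) = 9*(3657/11956) = 32913/11956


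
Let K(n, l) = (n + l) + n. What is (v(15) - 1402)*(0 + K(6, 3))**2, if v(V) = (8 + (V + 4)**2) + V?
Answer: -229050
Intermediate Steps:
K(n, l) = l + 2*n (K(n, l) = (l + n) + n = l + 2*n)
v(V) = 8 + V + (4 + V)**2 (v(V) = (8 + (4 + V)**2) + V = 8 + V + (4 + V)**2)
(v(15) - 1402)*(0 + K(6, 3))**2 = ((8 + 15 + (4 + 15)**2) - 1402)*(0 + (3 + 2*6))**2 = ((8 + 15 + 19**2) - 1402)*(0 + (3 + 12))**2 = ((8 + 15 + 361) - 1402)*(0 + 15)**2 = (384 - 1402)*15**2 = -1018*225 = -229050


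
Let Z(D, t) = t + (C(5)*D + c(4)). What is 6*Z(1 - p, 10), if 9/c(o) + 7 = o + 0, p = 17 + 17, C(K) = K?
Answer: -948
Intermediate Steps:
p = 34
c(o) = 9/(-7 + o) (c(o) = 9/(-7 + (o + 0)) = 9/(-7 + o))
Z(D, t) = -3 + t + 5*D (Z(D, t) = t + (5*D + 9/(-7 + 4)) = t + (5*D + 9/(-3)) = t + (5*D + 9*(-⅓)) = t + (5*D - 3) = t + (-3 + 5*D) = -3 + t + 5*D)
6*Z(1 - p, 10) = 6*(-3 + 10 + 5*(1 - 1*34)) = 6*(-3 + 10 + 5*(1 - 34)) = 6*(-3 + 10 + 5*(-33)) = 6*(-3 + 10 - 165) = 6*(-158) = -948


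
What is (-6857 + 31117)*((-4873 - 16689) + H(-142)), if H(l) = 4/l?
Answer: -37139731040/71 ≈ -5.2310e+8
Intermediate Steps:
(-6857 + 31117)*((-4873 - 16689) + H(-142)) = (-6857 + 31117)*((-4873 - 16689) + 4/(-142)) = 24260*(-21562 + 4*(-1/142)) = 24260*(-21562 - 2/71) = 24260*(-1530904/71) = -37139731040/71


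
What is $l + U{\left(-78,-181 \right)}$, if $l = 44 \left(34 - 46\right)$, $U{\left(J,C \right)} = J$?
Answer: $-606$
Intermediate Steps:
$l = -528$ ($l = 44 \left(-12\right) = -528$)
$l + U{\left(-78,-181 \right)} = -528 - 78 = -606$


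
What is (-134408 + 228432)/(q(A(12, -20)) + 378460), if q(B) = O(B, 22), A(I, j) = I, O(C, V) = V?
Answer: 47012/189241 ≈ 0.24842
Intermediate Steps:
q(B) = 22
(-134408 + 228432)/(q(A(12, -20)) + 378460) = (-134408 + 228432)/(22 + 378460) = 94024/378482 = 94024*(1/378482) = 47012/189241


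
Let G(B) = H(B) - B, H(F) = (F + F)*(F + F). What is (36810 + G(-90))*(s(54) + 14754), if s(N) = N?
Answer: 1026194400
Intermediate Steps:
H(F) = 4*F**2 (H(F) = (2*F)*(2*F) = 4*F**2)
G(B) = -B + 4*B**2 (G(B) = 4*B**2 - B = -B + 4*B**2)
(36810 + G(-90))*(s(54) + 14754) = (36810 - 90*(-1 + 4*(-90)))*(54 + 14754) = (36810 - 90*(-1 - 360))*14808 = (36810 - 90*(-361))*14808 = (36810 + 32490)*14808 = 69300*14808 = 1026194400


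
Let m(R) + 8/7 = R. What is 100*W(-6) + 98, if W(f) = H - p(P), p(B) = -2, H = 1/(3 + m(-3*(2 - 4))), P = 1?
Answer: 3418/11 ≈ 310.73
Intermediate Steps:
m(R) = -8/7 + R
H = 7/55 (H = 1/(3 + (-8/7 - 3*(2 - 4))) = 1/(3 + (-8/7 - 3*(-2))) = 1/(3 + (-8/7 + 6)) = 1/(3 + 34/7) = 1/(55/7) = 7/55 ≈ 0.12727)
W(f) = 117/55 (W(f) = 7/55 - 1*(-2) = 7/55 + 2 = 117/55)
100*W(-6) + 98 = 100*(117/55) + 98 = 2340/11 + 98 = 3418/11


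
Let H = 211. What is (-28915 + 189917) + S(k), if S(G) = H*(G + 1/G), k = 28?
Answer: 4673691/28 ≈ 1.6692e+5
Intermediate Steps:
S(G) = 211*G + 211/G (S(G) = 211*(G + 1/G) = 211*G + 211/G)
(-28915 + 189917) + S(k) = (-28915 + 189917) + (211*28 + 211/28) = 161002 + (5908 + 211*(1/28)) = 161002 + (5908 + 211/28) = 161002 + 165635/28 = 4673691/28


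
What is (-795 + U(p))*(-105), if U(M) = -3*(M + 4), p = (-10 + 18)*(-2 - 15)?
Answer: 41895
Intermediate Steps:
p = -136 (p = 8*(-17) = -136)
U(M) = -12 - 3*M (U(M) = -3*(4 + M) = -12 - 3*M)
(-795 + U(p))*(-105) = (-795 + (-12 - 3*(-136)))*(-105) = (-795 + (-12 + 408))*(-105) = (-795 + 396)*(-105) = -399*(-105) = 41895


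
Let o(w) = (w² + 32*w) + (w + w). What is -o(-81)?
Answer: -3807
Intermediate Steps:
o(w) = w² + 34*w (o(w) = (w² + 32*w) + 2*w = w² + 34*w)
-o(-81) = -(-81)*(34 - 81) = -(-81)*(-47) = -1*3807 = -3807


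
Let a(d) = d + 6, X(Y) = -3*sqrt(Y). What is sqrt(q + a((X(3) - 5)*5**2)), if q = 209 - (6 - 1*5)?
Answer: sqrt(89 - 75*sqrt(3)) ≈ 6.3956*I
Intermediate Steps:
a(d) = 6 + d
q = 208 (q = 209 - (6 - 5) = 209 - 1*1 = 209 - 1 = 208)
sqrt(q + a((X(3) - 5)*5**2)) = sqrt(208 + (6 + (-3*sqrt(3) - 5)*5**2)) = sqrt(208 + (6 + (-5 - 3*sqrt(3))*25)) = sqrt(208 + (6 + (-125 - 75*sqrt(3)))) = sqrt(208 + (-119 - 75*sqrt(3))) = sqrt(89 - 75*sqrt(3))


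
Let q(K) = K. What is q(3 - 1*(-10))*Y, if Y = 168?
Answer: 2184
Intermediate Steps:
q(3 - 1*(-10))*Y = (3 - 1*(-10))*168 = (3 + 10)*168 = 13*168 = 2184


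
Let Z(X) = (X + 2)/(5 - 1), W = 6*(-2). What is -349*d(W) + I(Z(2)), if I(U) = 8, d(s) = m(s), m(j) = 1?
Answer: -341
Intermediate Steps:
W = -12
d(s) = 1
Z(X) = 1/2 + X/4 (Z(X) = (2 + X)/4 = (2 + X)*(1/4) = 1/2 + X/4)
-349*d(W) + I(Z(2)) = -349*1 + 8 = -349 + 8 = -341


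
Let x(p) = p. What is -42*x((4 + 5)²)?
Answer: -3402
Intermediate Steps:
-42*x((4 + 5)²) = -42*(4 + 5)² = -42*9² = -42*81 = -3402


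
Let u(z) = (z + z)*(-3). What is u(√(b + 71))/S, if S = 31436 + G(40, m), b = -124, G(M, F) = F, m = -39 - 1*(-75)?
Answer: -3*I*√53/15736 ≈ -0.0013879*I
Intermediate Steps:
m = 36 (m = -39 + 75 = 36)
u(z) = -6*z (u(z) = (2*z)*(-3) = -6*z)
S = 31472 (S = 31436 + 36 = 31472)
u(√(b + 71))/S = -6*√(-124 + 71)/31472 = -6*I*√53*(1/31472) = -3*I*√53/15736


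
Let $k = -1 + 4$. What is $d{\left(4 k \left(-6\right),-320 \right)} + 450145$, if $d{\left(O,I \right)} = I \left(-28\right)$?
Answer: $459105$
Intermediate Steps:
$k = 3$
$d{\left(O,I \right)} = - 28 I$
$d{\left(4 k \left(-6\right),-320 \right)} + 450145 = \left(-28\right) \left(-320\right) + 450145 = 8960 + 450145 = 459105$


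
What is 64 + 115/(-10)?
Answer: 105/2 ≈ 52.500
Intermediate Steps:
64 + 115/(-10) = 64 + 115*(-⅒) = 64 - 23/2 = 105/2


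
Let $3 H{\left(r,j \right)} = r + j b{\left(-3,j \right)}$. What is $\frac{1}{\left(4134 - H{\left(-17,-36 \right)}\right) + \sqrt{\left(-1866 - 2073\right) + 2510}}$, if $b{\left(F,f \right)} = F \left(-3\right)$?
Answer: $\frac{38229}{162396910} - \frac{9 i \sqrt{1429}}{162396910} \approx 0.0002354 - 2.095 \cdot 10^{-6} i$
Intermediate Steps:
$b{\left(F,f \right)} = - 3 F$
$H{\left(r,j \right)} = 3 j + \frac{r}{3}$ ($H{\left(r,j \right)} = \frac{r + j \left(\left(-3\right) \left(-3\right)\right)}{3} = \frac{r + j 9}{3} = \frac{r + 9 j}{3} = 3 j + \frac{r}{3}$)
$\frac{1}{\left(4134 - H{\left(-17,-36 \right)}\right) + \sqrt{\left(-1866 - 2073\right) + 2510}} = \frac{1}{\left(4134 - \left(3 \left(-36\right) + \frac{1}{3} \left(-17\right)\right)\right) + \sqrt{\left(-1866 - 2073\right) + 2510}} = \frac{1}{\left(4134 - \left(-108 - \frac{17}{3}\right)\right) + \sqrt{-3939 + 2510}} = \frac{1}{\left(4134 - - \frac{341}{3}\right) + \sqrt{-1429}} = \frac{1}{\left(4134 + \frac{341}{3}\right) + i \sqrt{1429}} = \frac{1}{\frac{12743}{3} + i \sqrt{1429}}$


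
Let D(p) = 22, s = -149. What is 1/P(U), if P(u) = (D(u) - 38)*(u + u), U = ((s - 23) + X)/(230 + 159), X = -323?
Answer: 389/15840 ≈ 0.024558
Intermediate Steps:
U = -495/389 (U = ((-149 - 23) - 323)/(230 + 159) = (-172 - 323)/389 = -495*1/389 = -495/389 ≈ -1.2725)
P(u) = -32*u (P(u) = (22 - 38)*(u + u) = -32*u)
1/P(U) = 1/(-32*(-495/389)) = 1/(15840/389) = 389/15840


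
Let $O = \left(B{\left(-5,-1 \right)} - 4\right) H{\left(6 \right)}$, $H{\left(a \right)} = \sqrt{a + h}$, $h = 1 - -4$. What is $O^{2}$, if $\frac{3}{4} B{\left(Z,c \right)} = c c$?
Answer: $\frac{704}{9} \approx 78.222$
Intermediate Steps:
$h = 5$ ($h = 1 + 4 = 5$)
$B{\left(Z,c \right)} = \frac{4 c^{2}}{3}$ ($B{\left(Z,c \right)} = \frac{4 c c}{3} = \frac{4 c^{2}}{3}$)
$H{\left(a \right)} = \sqrt{5 + a}$ ($H{\left(a \right)} = \sqrt{a + 5} = \sqrt{5 + a}$)
$O = - \frac{8 \sqrt{11}}{3}$ ($O = \left(\frac{4 \left(-1\right)^{2}}{3} - 4\right) \sqrt{5 + 6} = \left(\frac{4}{3} \cdot 1 - 4\right) \sqrt{11} = \left(\frac{4}{3} - 4\right) \sqrt{11} = - \frac{8 \sqrt{11}}{3} \approx -8.8443$)
$O^{2} = \left(- \frac{8 \sqrt{11}}{3}\right)^{2} = \frac{704}{9}$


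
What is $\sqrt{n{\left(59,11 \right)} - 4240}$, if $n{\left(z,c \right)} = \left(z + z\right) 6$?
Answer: $2 i \sqrt{883} \approx 59.431 i$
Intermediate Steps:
$n{\left(z,c \right)} = 12 z$ ($n{\left(z,c \right)} = 2 z 6 = 12 z$)
$\sqrt{n{\left(59,11 \right)} - 4240} = \sqrt{12 \cdot 59 - 4240} = \sqrt{708 - 4240} = \sqrt{-3532} = 2 i \sqrt{883}$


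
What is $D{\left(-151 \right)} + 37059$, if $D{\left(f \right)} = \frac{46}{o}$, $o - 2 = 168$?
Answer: $\frac{3150038}{85} \approx 37059.0$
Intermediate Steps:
$o = 170$ ($o = 2 + 168 = 170$)
$D{\left(f \right)} = \frac{23}{85}$ ($D{\left(f \right)} = \frac{46}{170} = 46 \cdot \frac{1}{170} = \frac{23}{85}$)
$D{\left(-151 \right)} + 37059 = \frac{23}{85} + 37059 = \frac{3150038}{85}$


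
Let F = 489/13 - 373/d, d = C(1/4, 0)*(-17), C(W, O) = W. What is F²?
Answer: 767788681/48841 ≈ 15720.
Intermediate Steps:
d = -17/4 ≈ -4.2500
F = 27709/221 (F = 489/13 - 373/(-17/4) = 489*(1/13) - 373*(-4/17) = 489/13 + 1492/17 = 27709/221 ≈ 125.38)
F² = (27709/221)² = 767788681/48841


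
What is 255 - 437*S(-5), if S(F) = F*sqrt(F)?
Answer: 255 + 2185*I*sqrt(5) ≈ 255.0 + 4885.8*I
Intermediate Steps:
S(F) = F**(3/2)
255 - 437*S(-5) = 255 - (-2185)*I*sqrt(5) = 255 + 2185*I*sqrt(5)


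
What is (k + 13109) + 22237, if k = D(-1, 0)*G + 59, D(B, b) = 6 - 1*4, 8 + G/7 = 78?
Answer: 36385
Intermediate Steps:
G = 490 (G = -56 + 7*78 = -56 + 546 = 490)
D(B, b) = 2 (D(B, b) = 6 - 4 = 2)
k = 1039 (k = 2*490 + 59 = 980 + 59 = 1039)
(k + 13109) + 22237 = (1039 + 13109) + 22237 = 14148 + 22237 = 36385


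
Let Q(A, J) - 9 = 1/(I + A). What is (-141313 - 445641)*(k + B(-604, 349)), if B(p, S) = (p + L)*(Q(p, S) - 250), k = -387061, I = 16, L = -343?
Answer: 27408828058265/294 ≈ 9.3227e+10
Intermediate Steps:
Q(A, J) = 9 + 1/(16 + A)
B(p, S) = (-343 + p)*(-250 + (145 + 9*p)/(16 + p)) (B(p, S) = (p - 343)*((145 + 9*p)/(16 + p) - 250) = (-343 + p)*(-250 + (145 + 9*p)/(16 + p)))
(-141313 - 445641)*(k + B(-604, 349)) = (-141313 - 445641)*(-387061 + (1322265 - 241*(-604)**2 + 78808*(-604))/(16 - 604)) = -586954*(-387061 + (1322265 - 241*364816 - 47600032)/(-588)) = -586954*(-387061 - (1322265 - 87920656 - 47600032)/588) = -586954*(-387061 - 1/588*(-134198423)) = -586954*(-387061 + 134198423/588) = -586954*(-93393445/588) = 27408828058265/294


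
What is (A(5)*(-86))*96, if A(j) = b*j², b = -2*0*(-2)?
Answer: 0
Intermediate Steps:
b = 0 (b = 0*(-2) = 0)
A(j) = 0 (A(j) = 0*j² = 0)
(A(5)*(-86))*96 = (0*(-86))*96 = 0*96 = 0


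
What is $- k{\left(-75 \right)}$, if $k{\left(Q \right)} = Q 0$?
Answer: $0$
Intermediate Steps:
$k{\left(Q \right)} = 0$
$- k{\left(-75 \right)} = \left(-1\right) 0 = 0$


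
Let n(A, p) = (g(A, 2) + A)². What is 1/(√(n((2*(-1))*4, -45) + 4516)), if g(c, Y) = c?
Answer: √1193/2386 ≈ 0.014476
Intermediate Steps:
n(A, p) = 4*A² (n(A, p) = (A + A)² = (2*A)² = 4*A²)
1/(√(n((2*(-1))*4, -45) + 4516)) = 1/(√(4*((2*(-1))*4)² + 4516)) = 1/(√(4*(-2*4)² + 4516)) = 1/(√(4*(-8)² + 4516)) = 1/(√(4*64 + 4516)) = 1/(√(256 + 4516)) = 1/(√4772) = 1/(2*√1193) = √1193/2386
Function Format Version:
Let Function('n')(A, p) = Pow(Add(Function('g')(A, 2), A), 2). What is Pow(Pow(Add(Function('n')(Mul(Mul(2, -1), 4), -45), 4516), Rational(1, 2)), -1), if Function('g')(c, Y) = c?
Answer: Mul(Rational(1, 2386), Pow(1193, Rational(1, 2))) ≈ 0.014476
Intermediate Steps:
Function('n')(A, p) = Mul(4, Pow(A, 2)) (Function('n')(A, p) = Pow(Add(A, A), 2) = Pow(Mul(2, A), 2) = Mul(4, Pow(A, 2)))
Pow(Pow(Add(Function('n')(Mul(Mul(2, -1), 4), -45), 4516), Rational(1, 2)), -1) = Pow(Pow(Add(Mul(4, Pow(Mul(Mul(2, -1), 4), 2)), 4516), Rational(1, 2)), -1) = Pow(Pow(Add(Mul(4, Pow(Mul(-2, 4), 2)), 4516), Rational(1, 2)), -1) = Pow(Pow(Add(Mul(4, Pow(-8, 2)), 4516), Rational(1, 2)), -1) = Pow(Pow(Add(Mul(4, 64), 4516), Rational(1, 2)), -1) = Pow(Pow(Add(256, 4516), Rational(1, 2)), -1) = Pow(Pow(4772, Rational(1, 2)), -1) = Pow(Mul(2, Pow(1193, Rational(1, 2))), -1) = Mul(Rational(1, 2386), Pow(1193, Rational(1, 2)))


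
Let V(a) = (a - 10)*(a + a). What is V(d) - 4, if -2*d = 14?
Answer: 234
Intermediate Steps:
d = -7 (d = -½*14 = -7)
V(a) = 2*a*(-10 + a) (V(a) = (-10 + a)*(2*a) = 2*a*(-10 + a))
V(d) - 4 = 2*(-7)*(-10 - 7) - 4 = 2*(-7)*(-17) - 4 = 238 - 4 = 234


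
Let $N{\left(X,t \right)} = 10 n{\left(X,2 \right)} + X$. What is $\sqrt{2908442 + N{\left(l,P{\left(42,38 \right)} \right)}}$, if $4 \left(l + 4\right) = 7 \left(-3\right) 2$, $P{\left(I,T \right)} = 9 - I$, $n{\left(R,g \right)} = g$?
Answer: $\frac{\sqrt{11633790}}{2} \approx 1705.4$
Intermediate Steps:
$l = - \frac{29}{2}$ ($l = -4 + \frac{7 \left(-3\right) 2}{4} = -4 + \frac{\left(-21\right) 2}{4} = -4 + \frac{1}{4} \left(-42\right) = -4 - \frac{21}{2} = - \frac{29}{2} \approx -14.5$)
$N{\left(X,t \right)} = 20 + X$ ($N{\left(X,t \right)} = 10 \cdot 2 + X = 20 + X$)
$\sqrt{2908442 + N{\left(l,P{\left(42,38 \right)} \right)}} = \sqrt{2908442 + \left(20 - \frac{29}{2}\right)} = \sqrt{2908442 + \frac{11}{2}} = \sqrt{\frac{5816895}{2}} = \frac{\sqrt{11633790}}{2}$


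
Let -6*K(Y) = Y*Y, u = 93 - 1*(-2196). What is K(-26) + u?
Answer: 6529/3 ≈ 2176.3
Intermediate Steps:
u = 2289 (u = 93 + 2196 = 2289)
K(Y) = -Y²/6 (K(Y) = -Y*Y/6 = -Y²/6)
K(-26) + u = -⅙*(-26)² + 2289 = -⅙*676 + 2289 = -338/3 + 2289 = 6529/3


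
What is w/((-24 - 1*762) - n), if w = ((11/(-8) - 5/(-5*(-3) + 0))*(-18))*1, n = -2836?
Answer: 3/200 ≈ 0.015000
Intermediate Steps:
w = 123/4 (w = ((11*(-⅛) - 5/(15 + 0))*(-18))*1 = ((-11/8 - 5/15)*(-18))*1 = ((-11/8 - 5*1/15)*(-18))*1 = ((-11/8 - ⅓)*(-18))*1 = -41/24*(-18)*1 = (123/4)*1 = 123/4 ≈ 30.750)
w/((-24 - 1*762) - n) = 123/(4*((-24 - 1*762) - 1*(-2836))) = 123/(4*((-24 - 762) + 2836)) = 123/(4*(-786 + 2836)) = (123/4)/2050 = (123/4)*(1/2050) = 3/200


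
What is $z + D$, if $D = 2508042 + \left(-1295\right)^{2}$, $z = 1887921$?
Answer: $6072988$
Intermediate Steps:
$D = 4185067$ ($D = 2508042 + 1677025 = 4185067$)
$z + D = 1887921 + 4185067 = 6072988$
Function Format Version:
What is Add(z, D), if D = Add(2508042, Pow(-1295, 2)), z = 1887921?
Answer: 6072988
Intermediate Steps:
D = 4185067 (D = Add(2508042, 1677025) = 4185067)
Add(z, D) = Add(1887921, 4185067) = 6072988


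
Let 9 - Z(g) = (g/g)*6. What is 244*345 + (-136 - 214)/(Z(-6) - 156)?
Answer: 12879890/153 ≈ 84182.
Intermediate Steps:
Z(g) = 3 (Z(g) = 9 - g/g*6 = 9 - 6 = 3)
244*345 + (-136 - 214)/(Z(-6) - 156) = 244*345 + (-136 - 214)/(3 - 156) = 84180 - 350/(-153) = 84180 - 350*(-1/153) = 84180 + 350/153 = 12879890/153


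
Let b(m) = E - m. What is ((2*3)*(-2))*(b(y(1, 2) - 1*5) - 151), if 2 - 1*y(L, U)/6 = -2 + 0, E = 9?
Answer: 1932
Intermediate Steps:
y(L, U) = 24 (y(L, U) = 12 - 6*(-2 + 0) = 12 - 6*(-2) = 12 + 12 = 24)
b(m) = 9 - m
((2*3)*(-2))*(b(y(1, 2) - 1*5) - 151) = ((2*3)*(-2))*((9 - (24 - 1*5)) - 151) = (6*(-2))*((9 - (24 - 5)) - 151) = -12*((9 - 1*19) - 151) = -12*((9 - 19) - 151) = -12*(-10 - 151) = -12*(-161) = 1932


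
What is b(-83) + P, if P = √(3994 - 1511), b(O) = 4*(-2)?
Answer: -8 + √2483 ≈ 41.830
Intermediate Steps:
b(O) = -8
P = √2483 ≈ 49.830
b(-83) + P = -8 + √2483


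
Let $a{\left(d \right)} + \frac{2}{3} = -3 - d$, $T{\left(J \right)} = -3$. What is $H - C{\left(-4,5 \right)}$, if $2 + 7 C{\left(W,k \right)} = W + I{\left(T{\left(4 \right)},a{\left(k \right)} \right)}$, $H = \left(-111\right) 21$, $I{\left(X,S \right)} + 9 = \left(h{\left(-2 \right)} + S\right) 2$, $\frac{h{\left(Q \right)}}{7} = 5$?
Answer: $- \frac{49064}{21} \approx -2336.4$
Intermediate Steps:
$a{\left(d \right)} = - \frac{11}{3} - d$ ($a{\left(d \right)} = - \frac{2}{3} - \left(3 + d\right) = - \frac{11}{3} - d$)
$h{\left(Q \right)} = 35$ ($h{\left(Q \right)} = 7 \cdot 5 = 35$)
$I{\left(X,S \right)} = 61 + 2 S$ ($I{\left(X,S \right)} = -9 + \left(35 + S\right) 2 = -9 + \left(70 + 2 S\right) = 61 + 2 S$)
$H = -2331$
$C{\left(W,k \right)} = \frac{155}{21} - \frac{2 k}{7} + \frac{W}{7}$ ($C{\left(W,k \right)} = - \frac{2}{7} + \frac{W + \left(61 + 2 \left(- \frac{11}{3} - k\right)\right)}{7} = - \frac{2}{7} + \frac{W + \left(61 - \left(\frac{22}{3} + 2 k\right)\right)}{7} = - \frac{2}{7} + \frac{W - \left(- \frac{161}{3} + 2 k\right)}{7} = - \frac{2}{7} + \frac{\frac{161}{3} + W - 2 k}{7} = - \frac{2}{7} + \left(\frac{23}{3} - \frac{2 k}{7} + \frac{W}{7}\right) = \frac{155}{21} - \frac{2 k}{7} + \frac{W}{7}$)
$H - C{\left(-4,5 \right)} = -2331 - \left(\frac{155}{21} - \frac{10}{7} + \frac{1}{7} \left(-4\right)\right) = -2331 - \left(\frac{155}{21} - \frac{10}{7} - \frac{4}{7}\right) = -2331 - \frac{113}{21} = - \frac{49064}{21}$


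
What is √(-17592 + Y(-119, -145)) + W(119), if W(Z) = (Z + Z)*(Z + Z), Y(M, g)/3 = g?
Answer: 56644 + 3*I*√2003 ≈ 56644.0 + 134.26*I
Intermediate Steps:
Y(M, g) = 3*g
W(Z) = 4*Z² (W(Z) = (2*Z)*(2*Z) = 4*Z²)
√(-17592 + Y(-119, -145)) + W(119) = √(-17592 + 3*(-145)) + 4*119² = √(-17592 - 435) + 4*14161 = √(-18027) + 56644 = 3*I*√2003 + 56644 = 56644 + 3*I*√2003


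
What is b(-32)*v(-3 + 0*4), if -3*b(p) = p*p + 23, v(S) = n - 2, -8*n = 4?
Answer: 1745/2 ≈ 872.50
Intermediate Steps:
n = -½ (n = -⅛*4 = -½ ≈ -0.50000)
v(S) = -5/2 (v(S) = -½ - 2 = -5/2)
b(p) = -23/3 - p²/3 (b(p) = -(p*p + 23)/3 = -(p² + 23)/3 = -(23 + p²)/3 = -23/3 - p²/3)
b(-32)*v(-3 + 0*4) = (-23/3 - ⅓*(-32)²)*(-5/2) = (-23/3 - ⅓*1024)*(-5/2) = (-23/3 - 1024/3)*(-5/2) = -349*(-5/2) = 1745/2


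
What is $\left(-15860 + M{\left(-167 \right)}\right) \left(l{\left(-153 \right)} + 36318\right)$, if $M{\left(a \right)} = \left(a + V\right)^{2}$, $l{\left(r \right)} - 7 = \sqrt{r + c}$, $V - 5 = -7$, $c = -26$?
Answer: $461363825 + 12701 i \sqrt{179} \approx 4.6136 \cdot 10^{8} + 1.6993 \cdot 10^{5} i$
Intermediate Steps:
$V = -2$ ($V = 5 - 7 = -2$)
$l{\left(r \right)} = 7 + \sqrt{-26 + r}$ ($l{\left(r \right)} = 7 + \sqrt{r - 26} = 7 + \sqrt{-26 + r}$)
$M{\left(a \right)} = \left(-2 + a\right)^{2}$ ($M{\left(a \right)} = \left(a - 2\right)^{2} = \left(-2 + a\right)^{2}$)
$\left(-15860 + M{\left(-167 \right)}\right) \left(l{\left(-153 \right)} + 36318\right) = \left(-15860 + \left(-2 - 167\right)^{2}\right) \left(\left(7 + \sqrt{-26 - 153}\right) + 36318\right) = \left(-15860 + \left(-169\right)^{2}\right) \left(\left(7 + \sqrt{-179}\right) + 36318\right) = \left(-15860 + 28561\right) \left(\left(7 + i \sqrt{179}\right) + 36318\right) = 12701 \left(36325 + i \sqrt{179}\right) = 461363825 + 12701 i \sqrt{179}$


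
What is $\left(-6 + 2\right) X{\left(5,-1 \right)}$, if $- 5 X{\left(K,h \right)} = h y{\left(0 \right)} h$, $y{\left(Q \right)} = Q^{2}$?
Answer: $0$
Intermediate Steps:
$X{\left(K,h \right)} = 0$ ($X{\left(K,h \right)} = - \frac{h 0^{2} h}{5} = - \frac{h 0 h}{5} = - \frac{0 h}{5} = \left(- \frac{1}{5}\right) 0 = 0$)
$\left(-6 + 2\right) X{\left(5,-1 \right)} = \left(-6 + 2\right) 0 = \left(-4\right) 0 = 0$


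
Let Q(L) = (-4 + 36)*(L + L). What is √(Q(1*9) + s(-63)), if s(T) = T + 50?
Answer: √563 ≈ 23.728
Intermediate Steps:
s(T) = 50 + T
Q(L) = 64*L (Q(L) = 32*(2*L) = 64*L)
√(Q(1*9) + s(-63)) = √(64*(1*9) + (50 - 63)) = √(64*9 - 13) = √(576 - 13) = √563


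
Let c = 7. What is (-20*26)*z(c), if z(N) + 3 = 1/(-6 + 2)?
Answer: 1690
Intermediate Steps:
z(N) = -13/4 (z(N) = -3 + 1/(-6 + 2) = -3 + 1/(-4) = -3 - 1/4 = -13/4)
(-20*26)*z(c) = -20*26*(-13/4) = -520*(-13/4) = 1690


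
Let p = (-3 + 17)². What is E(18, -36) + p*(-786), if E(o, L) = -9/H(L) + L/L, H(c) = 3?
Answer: -154058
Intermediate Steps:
p = 196 (p = 14² = 196)
E(o, L) = -2 (E(o, L) = -9/3 + L/L = -9*⅓ + 1 = -3 + 1 = -2)
E(18, -36) + p*(-786) = -2 + 196*(-786) = -2 - 154056 = -154058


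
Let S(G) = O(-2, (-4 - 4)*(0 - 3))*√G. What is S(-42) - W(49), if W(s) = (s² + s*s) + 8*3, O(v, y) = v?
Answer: -4826 - 2*I*√42 ≈ -4826.0 - 12.961*I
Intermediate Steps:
W(s) = 24 + 2*s² (W(s) = (s² + s²) + 24 = 2*s² + 24 = 24 + 2*s²)
S(G) = -2*√G
S(-42) - W(49) = -2*I*√42 - (24 + 2*49²) = -2*I*√42 - (24 + 2*2401) = -2*I*√42 - (24 + 4802) = -2*I*√42 - 1*4826 = -2*I*√42 - 4826 = -4826 - 2*I*√42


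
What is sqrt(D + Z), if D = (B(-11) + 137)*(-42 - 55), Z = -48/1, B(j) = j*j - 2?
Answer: 4*I*sqrt(1555) ≈ 157.73*I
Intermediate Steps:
B(j) = -2 + j**2 (B(j) = j**2 - 2 = -2 + j**2)
Z = -48 ≈ -48.000
D = -24832 (D = ((-2 + (-11)**2) + 137)*(-42 - 55) = ((-2 + 121) + 137)*(-97) = (119 + 137)*(-97) = 256*(-97) = -24832)
sqrt(D + Z) = sqrt(-24832 - 48) = sqrt(-24880) = 4*I*sqrt(1555)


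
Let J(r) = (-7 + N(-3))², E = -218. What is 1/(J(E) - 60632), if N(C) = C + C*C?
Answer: -1/60631 ≈ -1.6493e-5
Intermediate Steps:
N(C) = C + C²
J(r) = 1 (J(r) = (-7 - 3*(1 - 3))² = (-7 - 3*(-2))² = (-7 + 6)² = (-1)² = 1)
1/(J(E) - 60632) = 1/(1 - 60632) = 1/(-60631) = -1/60631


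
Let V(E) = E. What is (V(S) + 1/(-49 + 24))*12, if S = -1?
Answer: -312/25 ≈ -12.480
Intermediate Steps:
(V(S) + 1/(-49 + 24))*12 = (-1 + 1/(-49 + 24))*12 = (-1 + 1/(-25))*12 = (-1 - 1/25)*12 = -26/25*12 = -312/25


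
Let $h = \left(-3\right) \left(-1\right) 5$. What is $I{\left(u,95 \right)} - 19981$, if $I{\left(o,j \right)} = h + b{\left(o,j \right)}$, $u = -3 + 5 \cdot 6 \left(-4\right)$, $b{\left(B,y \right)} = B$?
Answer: $-20089$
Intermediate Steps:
$u = -123$ ($u = -3 + 5 \left(-24\right) = -3 - 120 = -123$)
$h = 15$ ($h = 3 \cdot 5 = 15$)
$I{\left(o,j \right)} = 15 + o$
$I{\left(u,95 \right)} - 19981 = \left(15 - 123\right) - 19981 = -108 - 19981 = -20089$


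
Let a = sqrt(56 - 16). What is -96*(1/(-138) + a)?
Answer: 16/23 - 192*sqrt(10) ≈ -606.46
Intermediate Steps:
a = 2*sqrt(10) (a = sqrt(40) = 2*sqrt(10) ≈ 6.3246)
-96*(1/(-138) + a) = -96*(1/(-138) + 2*sqrt(10)) = -96*(-1/138 + 2*sqrt(10)) = 16/23 - 192*sqrt(10)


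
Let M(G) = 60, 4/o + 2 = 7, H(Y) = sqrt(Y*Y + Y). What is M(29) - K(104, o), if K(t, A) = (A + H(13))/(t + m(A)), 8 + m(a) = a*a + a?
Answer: 36535/609 - 25*sqrt(182)/2436 ≈ 59.853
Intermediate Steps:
H(Y) = sqrt(Y + Y**2) (H(Y) = sqrt(Y**2 + Y) = sqrt(Y + Y**2))
o = 4/5 (o = 4/(-2 + 7) = 4/5 ≈ 0.80000)
m(a) = -8 + a + a**2 (m(a) = -8 + (a*a + a) = -8 + (a**2 + a) = -8 + (a + a**2) = -8 + a + a**2)
K(t, A) = (A + sqrt(182))/(-8 + A + t + A**2) (K(t, A) = (A + sqrt(13*(1 + 13)))/(t + (-8 + A + A**2)) = (A + sqrt(13*14))/(-8 + A + t + A**2) = (A + sqrt(182))/(-8 + A + t + A**2))
M(29) - K(104, o) = 60 - (4/5 + sqrt(182))/(-8 + 4/5 + 104 + (4/5)**2) = 60 - (4/5 + sqrt(182))/(-8 + 4/5 + 104 + 16/25) = 60 - (4/5 + sqrt(182))/2436/25 = 60 - 25*(4/5 + sqrt(182))/2436 = 60 - (5/609 + 25*sqrt(182)/2436) = 60 + (-5/609 - 25*sqrt(182)/2436) = 36535/609 - 25*sqrt(182)/2436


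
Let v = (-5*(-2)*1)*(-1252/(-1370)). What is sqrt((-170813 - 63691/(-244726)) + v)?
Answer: I*sqrt(191998740871546870994)/33527462 ≈ 413.28*I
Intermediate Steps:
v = 1252/137 (v = (10*1)*(-1252*(-1/1370)) = 10*(626/685) = 1252/137 ≈ 9.1387)
sqrt((-170813 - 63691/(-244726)) + v) = sqrt((-170813 - 63691/(-244726)) + 1252/137) = sqrt((-170813 - 63691*(-1)/244726) + 1252/137) = sqrt((-170813 - 1*(-63691/244726)) + 1252/137) = sqrt((-170813 + 63691/244726) + 1252/137) = sqrt(-41802318547/244726 + 1252/137) = sqrt(-5726611243987/33527462) = I*sqrt(191998740871546870994)/33527462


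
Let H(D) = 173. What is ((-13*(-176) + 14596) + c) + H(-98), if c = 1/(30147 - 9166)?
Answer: 357872918/20981 ≈ 17057.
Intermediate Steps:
c = 1/20981 ≈ 4.7662e-5
((-13*(-176) + 14596) + c) + H(-98) = ((-13*(-176) + 14596) + 1/20981) + 173 = ((2288 + 14596) + 1/20981) + 173 = (16884 + 1/20981) + 173 = 354243205/20981 + 173 = 357872918/20981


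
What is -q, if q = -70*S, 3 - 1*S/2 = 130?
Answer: -17780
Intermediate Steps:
S = -254 (S = 6 - 2*130 = 6 - 260 = -254)
q = 17780 (q = -70*(-254) = 17780)
-q = -1*17780 = -17780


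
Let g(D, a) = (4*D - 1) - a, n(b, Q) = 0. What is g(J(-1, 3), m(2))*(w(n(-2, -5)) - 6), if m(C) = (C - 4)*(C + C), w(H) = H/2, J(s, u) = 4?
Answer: -138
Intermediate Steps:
w(H) = H/2 (w(H) = H*(½) = H/2)
m(C) = 2*C*(-4 + C) (m(C) = (-4 + C)*(2*C) = 2*C*(-4 + C))
g(D, a) = -1 - a + 4*D (g(D, a) = (-1 + 4*D) - a = -1 - a + 4*D)
g(J(-1, 3), m(2))*(w(n(-2, -5)) - 6) = (-1 - 2*2*(-4 + 2) + 4*4)*((½)*0 - 6) = (-1 - 2*2*(-2) + 16)*(0 - 6) = (-1 - 1*(-8) + 16)*(-6) = (-1 + 8 + 16)*(-6) = 23*(-6) = -138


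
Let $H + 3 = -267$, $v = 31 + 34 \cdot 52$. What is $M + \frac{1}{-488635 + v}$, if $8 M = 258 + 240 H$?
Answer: $- \frac{981917785}{121709} \approx -8067.8$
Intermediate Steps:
$v = 1799$ ($v = 31 + 1768 = 1799$)
$H = -270$ ($H = -3 - 267 = -270$)
$M = - \frac{32271}{4}$ ($M = \frac{258 + 240 \left(-270\right)}{8} = \frac{258 - 64800}{8} = \frac{1}{8} \left(-64542\right) = - \frac{32271}{4} \approx -8067.8$)
$M + \frac{1}{-488635 + v} = - \frac{32271}{4} + \frac{1}{-488635 + 1799} = - \frac{32271}{4} + \frac{1}{-486836} = - \frac{32271}{4} - \frac{1}{486836} = - \frac{981917785}{121709}$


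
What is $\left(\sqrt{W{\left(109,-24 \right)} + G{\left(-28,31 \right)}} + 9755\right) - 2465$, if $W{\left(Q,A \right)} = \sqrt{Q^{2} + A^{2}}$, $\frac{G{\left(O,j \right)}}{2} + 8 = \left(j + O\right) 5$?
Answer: $7290 + \sqrt{14 + \sqrt{12457}} \approx 7301.2$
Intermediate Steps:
$G{\left(O,j \right)} = -16 + 10 O + 10 j$ ($G{\left(O,j \right)} = -16 + 2 \left(j + O\right) 5 = -16 + 2 \left(O + j\right) 5 = -16 + 2 \left(5 O + 5 j\right) = -16 + \left(10 O + 10 j\right) = -16 + 10 O + 10 j$)
$W{\left(Q,A \right)} = \sqrt{A^{2} + Q^{2}}$
$\left(\sqrt{W{\left(109,-24 \right)} + G{\left(-28,31 \right)}} + 9755\right) - 2465 = \left(\sqrt{\sqrt{\left(-24\right)^{2} + 109^{2}} + \left(-16 + 10 \left(-28\right) + 10 \cdot 31\right)} + 9755\right) - 2465 = \left(\sqrt{\sqrt{576 + 11881} - -14} + 9755\right) - 2465 = \left(\sqrt{\sqrt{12457} + 14} + 9755\right) - 2465 = \left(\sqrt{14 + \sqrt{12457}} + 9755\right) - 2465 = \left(9755 + \sqrt{14 + \sqrt{12457}}\right) - 2465 = 7290 + \sqrt{14 + \sqrt{12457}}$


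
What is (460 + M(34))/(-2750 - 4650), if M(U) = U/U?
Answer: -461/7400 ≈ -0.062297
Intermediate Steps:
M(U) = 1
(460 + M(34))/(-2750 - 4650) = (460 + 1)/(-2750 - 4650) = 461/(-7400) = 461*(-1/7400) = -461/7400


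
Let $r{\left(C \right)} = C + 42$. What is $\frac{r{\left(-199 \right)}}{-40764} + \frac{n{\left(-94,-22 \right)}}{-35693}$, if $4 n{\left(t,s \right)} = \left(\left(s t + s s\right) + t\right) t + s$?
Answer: $\frac{2360478935}{1454989452} \approx 1.6223$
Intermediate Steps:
$n{\left(t,s \right)} = \frac{s}{4} + \frac{t \left(t + s^{2} + s t\right)}{4}$ ($n{\left(t,s \right)} = \frac{\left(\left(s t + s s\right) + t\right) t + s}{4} = \frac{\left(\left(s t + s^{2}\right) + t\right) t + s}{4} = \frac{\left(\left(s^{2} + s t\right) + t\right) t + s}{4} = \frac{\left(t + s^{2} + s t\right) t + s}{4} = \frac{t \left(t + s^{2} + s t\right) + s}{4} = \frac{s + t \left(t + s^{2} + s t\right)}{4} = \frac{s}{4} + \frac{t \left(t + s^{2} + s t\right)}{4}$)
$r{\left(C \right)} = 42 + C$
$\frac{r{\left(-199 \right)}}{-40764} + \frac{n{\left(-94,-22 \right)}}{-35693} = \frac{42 - 199}{-40764} + \frac{\frac{1}{4} \left(-22\right) + \frac{\left(-94\right)^{2}}{4} + \frac{1}{4} \left(-22\right) \left(-94\right)^{2} + \frac{1}{4} \left(-94\right) \left(-22\right)^{2}}{-35693} = \left(-157\right) \left(- \frac{1}{40764}\right) + \left(- \frac{11}{2} + \frac{1}{4} \cdot 8836 + \frac{1}{4} \left(-22\right) 8836 + \frac{1}{4} \left(-94\right) 484\right) \left(- \frac{1}{35693}\right) = \frac{157}{40764} + \left(- \frac{11}{2} + 2209 - 48598 - 11374\right) \left(- \frac{1}{35693}\right) = \frac{157}{40764} - - \frac{115537}{71386} = \frac{157}{40764} + \frac{115537}{71386} = \frac{2360478935}{1454989452}$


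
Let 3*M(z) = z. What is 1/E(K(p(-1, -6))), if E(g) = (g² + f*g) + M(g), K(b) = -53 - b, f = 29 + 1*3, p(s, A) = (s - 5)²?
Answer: 3/15130 ≈ 0.00019828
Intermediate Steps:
p(s, A) = (-5 + s)²
M(z) = z/3
f = 32 (f = 29 + 3 = 32)
E(g) = g² + 97*g/3 (E(g) = (g² + 32*g) + g/3 = g² + 97*g/3)
1/E(K(p(-1, -6))) = 1/((-53 - (-5 - 1)²)*(97 + 3*(-53 - (-5 - 1)²))/3) = 1/((-53 - 1*(-6)²)*(97 + 3*(-53 - 1*(-6)²))/3) = 1/((-53 - 1*36)*(97 + 3*(-53 - 1*36))/3) = 1/((-53 - 36)*(97 + 3*(-53 - 36))/3) = 1/((⅓)*(-89)*(97 + 3*(-89))) = 1/((⅓)*(-89)*(97 - 267)) = 1/((⅓)*(-89)*(-170)) = 1/(15130/3) = 3/15130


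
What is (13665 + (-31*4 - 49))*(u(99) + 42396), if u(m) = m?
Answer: 573342540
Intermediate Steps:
(13665 + (-31*4 - 49))*(u(99) + 42396) = (13665 + (-31*4 - 49))*(99 + 42396) = (13665 + (-124 - 49))*42495 = (13665 - 173)*42495 = 13492*42495 = 573342540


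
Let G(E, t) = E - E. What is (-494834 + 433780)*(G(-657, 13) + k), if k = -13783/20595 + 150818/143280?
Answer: -1151141086123/49180860 ≈ -23406.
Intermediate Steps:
G(E, t) = 0
k = 37708949/98361720 (k = -13783*1/20595 + 150818*(1/143280) = -13783/20595 + 75409/71640 = 37708949/98361720 ≈ 0.38337)
(-494834 + 433780)*(G(-657, 13) + k) = (-494834 + 433780)*(0 + 37708949/98361720) = -61054*37708949/98361720 = -1151141086123/49180860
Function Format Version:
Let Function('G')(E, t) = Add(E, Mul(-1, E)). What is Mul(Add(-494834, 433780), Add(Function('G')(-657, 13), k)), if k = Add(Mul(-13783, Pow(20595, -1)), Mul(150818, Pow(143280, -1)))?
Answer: Rational(-1151141086123, 49180860) ≈ -23406.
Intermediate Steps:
Function('G')(E, t) = 0
k = Rational(37708949, 98361720) (k = Add(Mul(-13783, Rational(1, 20595)), Mul(150818, Rational(1, 143280))) = Add(Rational(-13783, 20595), Rational(75409, 71640)) = Rational(37708949, 98361720) ≈ 0.38337)
Mul(Add(-494834, 433780), Add(Function('G')(-657, 13), k)) = Mul(Add(-494834, 433780), Add(0, Rational(37708949, 98361720))) = Mul(-61054, Rational(37708949, 98361720)) = Rational(-1151141086123, 49180860)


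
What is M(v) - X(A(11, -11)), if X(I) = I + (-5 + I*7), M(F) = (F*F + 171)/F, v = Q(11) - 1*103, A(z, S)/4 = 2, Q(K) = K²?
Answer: -63/2 ≈ -31.500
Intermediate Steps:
A(z, S) = 8 (A(z, S) = 4*2 = 8)
v = 18 (v = 11² - 1*103 = 121 - 103 = 18)
M(F) = (171 + F²)/F (M(F) = (F² + 171)/F = (171 + F²)/F)
X(I) = -5 + 8*I (X(I) = I + (-5 + 7*I) = -5 + 8*I)
M(v) - X(A(11, -11)) = (18 + 171/18) - (-5 + 8*8) = (18 + 171*(1/18)) - (-5 + 64) = (18 + 19/2) - 1*59 = 55/2 - 59 = -63/2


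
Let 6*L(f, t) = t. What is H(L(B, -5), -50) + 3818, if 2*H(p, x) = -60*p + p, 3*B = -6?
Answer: 46111/12 ≈ 3842.6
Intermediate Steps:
B = -2 (B = (1/3)*(-6) = -2)
L(f, t) = t/6
H(p, x) = -59*p/2 (H(p, x) = (-60*p + p)/2 = (-59*p)/2 = -59*p/2)
H(L(B, -5), -50) + 3818 = -59*(-5)/12 + 3818 = -59/2*(-5/6) + 3818 = 295/12 + 3818 = 46111/12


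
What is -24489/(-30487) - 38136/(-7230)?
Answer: 223284617/36736835 ≈ 6.0779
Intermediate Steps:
-24489/(-30487) - 38136/(-7230) = -24489*(-1/30487) - 38136*(-1/7230) = 24489/30487 + 6356/1205 = 223284617/36736835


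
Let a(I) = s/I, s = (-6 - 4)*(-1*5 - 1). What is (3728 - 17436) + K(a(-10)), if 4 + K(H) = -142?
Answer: -13854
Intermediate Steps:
s = 60 (s = -10*(-5 - 1) = -10*(-6) = 60)
a(I) = 60/I
K(H) = -146 (K(H) = -4 - 142 = -146)
(3728 - 17436) + K(a(-10)) = (3728 - 17436) - 146 = -13708 - 146 = -13854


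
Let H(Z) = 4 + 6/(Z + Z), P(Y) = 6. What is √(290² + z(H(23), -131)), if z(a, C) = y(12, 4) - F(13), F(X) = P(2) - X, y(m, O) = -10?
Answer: √84097 ≈ 289.99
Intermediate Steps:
F(X) = 6 - X
H(Z) = 4 + 3/Z (H(Z) = 4 + 6/((2*Z)) = 4 + 6*(1/(2*Z)) = 4 + 3/Z)
z(a, C) = -3 (z(a, C) = -10 - (6 - 1*13) = -10 - (6 - 13) = -10 - 1*(-7) = -10 + 7 = -3)
√(290² + z(H(23), -131)) = √(290² - 3) = √(84100 - 3) = √84097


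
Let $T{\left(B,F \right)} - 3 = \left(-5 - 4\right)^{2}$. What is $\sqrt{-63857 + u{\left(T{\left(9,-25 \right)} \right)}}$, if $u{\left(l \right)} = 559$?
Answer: $i \sqrt{63298} \approx 251.59 i$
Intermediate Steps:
$T{\left(B,F \right)} = 84$ ($T{\left(B,F \right)} = 3 + \left(-5 - 4\right)^{2} = 3 + \left(-9\right)^{2} = 3 + 81 = 84$)
$\sqrt{-63857 + u{\left(T{\left(9,-25 \right)} \right)}} = \sqrt{-63857 + 559} = \sqrt{-63298} = i \sqrt{63298}$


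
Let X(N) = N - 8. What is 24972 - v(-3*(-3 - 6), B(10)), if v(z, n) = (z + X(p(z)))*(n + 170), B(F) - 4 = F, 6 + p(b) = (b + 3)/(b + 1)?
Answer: 156680/7 ≈ 22383.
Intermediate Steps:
p(b) = -6 + (3 + b)/(1 + b) (p(b) = -6 + (b + 3)/(b + 1) = -6 + (3 + b)/(1 + b))
B(F) = 4 + F
X(N) = -8 + N
v(z, n) = (170 + n)*(-8 + z + (-3 - 5*z)/(1 + z)) (v(z, n) = (z + (-8 + (-3 - 5*z)/(1 + z)))*(n + 170) = (-8 + z + (-3 - 5*z)/(1 + z))*(170 + n) = (170 + n)*(-8 + z + (-3 - 5*z)/(1 + z)))
24972 - v(-3*(-3 - 6), B(10)) = 24972 - (-510 - (-2550)*(-3 - 6) + (1 - 3*(-3 - 6))*(-1360 + 170*(-3*(-3 - 6)) + (4 + 10)*(-3*(-3 - 6))) - (4 + 10)*(11 + 13*(-3*(-3 - 6))))/(1 - 3*(-3 - 6)) = 24972 - (-510 - (-2550)*(-9) + (1 - 3*(-9))*(-1360 + 170*(-3*(-9)) + 14*(-3*(-9))) - 1*14*(11 + 13*(-3*(-9))))/(1 - 3*(-9)) = 24972 - (-510 - 850*27 + (1 + 27)*(-1360 + 170*27 + 14*27) - 1*14*(11 + 13*27))/(1 + 27) = 24972 - (-510 - 22950 + 28*(-1360 + 4590 + 378) - 1*14*(11 + 351))/28 = 24972 - (-510 - 22950 + 28*3608 - 1*14*362)/28 = 24972 - (-510 - 22950 + 101024 - 5068)/28 = 24972 - 72496/28 = 24972 - 1*18124/7 = 24972 - 18124/7 = 156680/7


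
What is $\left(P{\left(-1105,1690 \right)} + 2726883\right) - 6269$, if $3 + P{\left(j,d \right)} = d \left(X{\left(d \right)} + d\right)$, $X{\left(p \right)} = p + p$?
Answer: $11288911$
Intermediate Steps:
$X{\left(p \right)} = 2 p$
$P{\left(j,d \right)} = -3 + 3 d^{2}$ ($P{\left(j,d \right)} = -3 + d \left(2 d + d\right) = -3 + d 3 d = -3 + 3 d^{2}$)
$\left(P{\left(-1105,1690 \right)} + 2726883\right) - 6269 = \left(\left(-3 + 3 \cdot 1690^{2}\right) + 2726883\right) - 6269 = \left(\left(-3 + 3 \cdot 2856100\right) + 2726883\right) - 6269 = \left(\left(-3 + 8568300\right) + 2726883\right) - 6269 = \left(8568297 + 2726883\right) - 6269 = 11295180 - 6269 = 11288911$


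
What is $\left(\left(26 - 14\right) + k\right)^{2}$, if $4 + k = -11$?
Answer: $9$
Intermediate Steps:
$k = -15$ ($k = -4 - 11 = -15$)
$\left(\left(26 - 14\right) + k\right)^{2} = \left(\left(26 - 14\right) - 15\right)^{2} = \left(12 - 15\right)^{2} = \left(-3\right)^{2} = 9$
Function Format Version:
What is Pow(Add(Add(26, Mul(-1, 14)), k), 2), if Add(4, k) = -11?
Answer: 9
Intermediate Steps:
k = -15 (k = Add(-4, -11) = -15)
Pow(Add(Add(26, Mul(-1, 14)), k), 2) = Pow(Add(Add(26, Mul(-1, 14)), -15), 2) = Pow(Add(Add(26, -14), -15), 2) = Pow(Add(12, -15), 2) = Pow(-3, 2) = 9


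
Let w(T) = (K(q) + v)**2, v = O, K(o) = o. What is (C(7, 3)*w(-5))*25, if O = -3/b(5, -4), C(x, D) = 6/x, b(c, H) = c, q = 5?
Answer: 2904/7 ≈ 414.86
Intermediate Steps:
O = -3/5 ≈ -0.60000
v = -3/5 ≈ -0.60000
w(T) = 484/25 (w(T) = (5 - 3/5)**2 = (22/5)**2 = 484/25)
(C(7, 3)*w(-5))*25 = ((6/7)*(484/25))*25 = (2904/175)*25 = 2904/7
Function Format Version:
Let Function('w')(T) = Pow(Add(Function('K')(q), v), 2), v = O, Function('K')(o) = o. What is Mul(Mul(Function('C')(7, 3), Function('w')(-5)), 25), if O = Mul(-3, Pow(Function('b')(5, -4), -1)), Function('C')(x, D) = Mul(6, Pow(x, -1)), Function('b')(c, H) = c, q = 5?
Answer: Rational(2904, 7) ≈ 414.86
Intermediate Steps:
O = Rational(-3, 5) (O = Mul(-3, Pow(5, -1)) = Mul(-3, Rational(1, 5)) = Rational(-3, 5) ≈ -0.60000)
v = Rational(-3, 5) ≈ -0.60000
Function('w')(T) = Rational(484, 25) (Function('w')(T) = Pow(Add(5, Rational(-3, 5)), 2) = Pow(Rational(22, 5), 2) = Rational(484, 25))
Mul(Mul(Function('C')(7, 3), Function('w')(-5)), 25) = Mul(Mul(Mul(6, Pow(7, -1)), Rational(484, 25)), 25) = Mul(Mul(Mul(6, Rational(1, 7)), Rational(484, 25)), 25) = Mul(Mul(Rational(6, 7), Rational(484, 25)), 25) = Mul(Rational(2904, 175), 25) = Rational(2904, 7)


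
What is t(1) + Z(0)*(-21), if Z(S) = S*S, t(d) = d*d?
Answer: 1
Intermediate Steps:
t(d) = d²
Z(S) = S²
t(1) + Z(0)*(-21) = 1² + 0²*(-21) = 1 + 0*(-21) = 1 + 0 = 1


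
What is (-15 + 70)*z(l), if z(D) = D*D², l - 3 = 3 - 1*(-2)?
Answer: 28160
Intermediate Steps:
l = 8 (l = 3 + (3 - 1*(-2)) = 3 + (3 + 2) = 3 + 5 = 8)
z(D) = D³
(-15 + 70)*z(l) = (-15 + 70)*8³ = 55*512 = 28160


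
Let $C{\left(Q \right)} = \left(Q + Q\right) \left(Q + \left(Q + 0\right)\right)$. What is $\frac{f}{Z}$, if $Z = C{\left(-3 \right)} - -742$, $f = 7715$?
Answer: $\frac{7715}{778} \approx 9.9165$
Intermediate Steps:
$C{\left(Q \right)} = 4 Q^{2}$ ($C{\left(Q \right)} = 2 Q \left(Q + Q\right) = 2 Q 2 Q = 4 Q^{2}$)
$Z = 778$ ($Z = 4 \left(-3\right)^{2} - -742 = 4 \cdot 9 + 742 = 36 + 742 = 778$)
$\frac{f}{Z} = \frac{7715}{778}$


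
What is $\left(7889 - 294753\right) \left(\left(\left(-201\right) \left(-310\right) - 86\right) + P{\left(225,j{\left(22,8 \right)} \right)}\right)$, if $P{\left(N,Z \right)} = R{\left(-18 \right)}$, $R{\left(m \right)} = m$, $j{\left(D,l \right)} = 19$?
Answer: $-17844661984$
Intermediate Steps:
$P{\left(N,Z \right)} = -18$
$\left(7889 - 294753\right) \left(\left(\left(-201\right) \left(-310\right) - 86\right) + P{\left(225,j{\left(22,8 \right)} \right)}\right) = \left(7889 - 294753\right) \left(\left(\left(-201\right) \left(-310\right) - 86\right) - 18\right) = - 286864 \left(\left(62310 - 86\right) - 18\right) = - 286864 \left(62224 - 18\right) = \left(-286864\right) 62206 = -17844661984$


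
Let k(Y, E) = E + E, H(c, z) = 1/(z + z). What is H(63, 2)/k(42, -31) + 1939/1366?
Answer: 239753/169384 ≈ 1.4154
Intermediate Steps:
H(c, z) = 1/(2*z)
k(Y, E) = 2*E
H(63, 2)/k(42, -31) + 1939/1366 = ((½)/2)/((2*(-31))) + 1939/1366 = ((½)*(½))/(-62) + 1939*(1/1366) = (¼)*(-1/62) + 1939/1366 = -1/248 + 1939/1366 = 239753/169384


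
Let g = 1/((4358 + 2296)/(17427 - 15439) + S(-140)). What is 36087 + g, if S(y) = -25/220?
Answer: 2551697551/70709 ≈ 36087.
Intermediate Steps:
S(y) = -5/44 (S(y) = -25*1/220 = -5/44)
g = 21868/70709 (g = 1/((4358 + 2296)/(17427 - 15439) - 5/44) = 1/(6654/1988 - 5/44) = 1/(6654*(1/1988) - 5/44) = 1/(3327/994 - 5/44) = 1/(70709/21868) = 21868/70709 ≈ 0.30927)
36087 + g = 36087 + 21868/70709 = 2551697551/70709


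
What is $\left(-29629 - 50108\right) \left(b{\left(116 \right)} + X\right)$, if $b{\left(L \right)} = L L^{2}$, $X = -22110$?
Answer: $-122698179282$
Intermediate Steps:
$b{\left(L \right)} = L^{3}$
$\left(-29629 - 50108\right) \left(b{\left(116 \right)} + X\right) = \left(-29629 - 50108\right) \left(116^{3} - 22110\right) = - 79737 \left(1560896 - 22110\right) = \left(-79737\right) 1538786 = -122698179282$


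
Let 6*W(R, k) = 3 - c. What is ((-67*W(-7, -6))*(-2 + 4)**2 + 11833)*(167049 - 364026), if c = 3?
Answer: -2330828841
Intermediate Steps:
W(R, k) = 0 (W(R, k) = (3 - 1*3)/6 = (3 - 3)/6 = (1/6)*0 = 0)
((-67*W(-7, -6))*(-2 + 4)**2 + 11833)*(167049 - 364026) = ((-67*0)*(-2 + 4)**2 + 11833)*(167049 - 364026) = (0*2**2 + 11833)*(-196977) = (0*4 + 11833)*(-196977) = (0 + 11833)*(-196977) = 11833*(-196977) = -2330828841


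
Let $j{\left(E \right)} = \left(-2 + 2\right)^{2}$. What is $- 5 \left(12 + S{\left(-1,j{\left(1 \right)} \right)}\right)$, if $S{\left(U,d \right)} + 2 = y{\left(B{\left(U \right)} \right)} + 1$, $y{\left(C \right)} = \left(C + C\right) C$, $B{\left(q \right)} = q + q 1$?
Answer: $-95$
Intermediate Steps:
$B{\left(q \right)} = 2 q$ ($B{\left(q \right)} = q + q = 2 q$)
$y{\left(C \right)} = 2 C^{2}$ ($y{\left(C \right)} = 2 C C = 2 C^{2}$)
$j{\left(E \right)} = 0$ ($j{\left(E \right)} = 0^{2} = 0$)
$S{\left(U,d \right)} = -1 + 8 U^{2}$ ($S{\left(U,d \right)} = -2 + \left(2 \left(2 U\right)^{2} + 1\right) = -2 + \left(2 \cdot 4 U^{2} + 1\right) = -2 + \left(8 U^{2} + 1\right) = -2 + \left(1 + 8 U^{2}\right) = -1 + 8 U^{2}$)
$- 5 \left(12 + S{\left(-1,j{\left(1 \right)} \right)}\right) = - 5 \left(12 - \left(1 - 8 \left(-1\right)^{2}\right)\right) = - 5 \left(12 + \left(-1 + 8 \cdot 1\right)\right) = - 5 \left(12 + \left(-1 + 8\right)\right) = - 5 \left(12 + 7\right) = \left(-5\right) 19 = -95$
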